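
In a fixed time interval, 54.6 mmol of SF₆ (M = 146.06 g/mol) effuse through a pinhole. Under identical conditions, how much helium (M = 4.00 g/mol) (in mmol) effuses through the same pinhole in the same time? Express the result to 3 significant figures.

Graham's law gives rate_He/rate_SF₆ = √(M_SF₆/M_He) = √(146.06/4.00) = √36.52 = 6.043.
So the amount for He is 54.6 × 6.043 = 330 mmol.

330 mmol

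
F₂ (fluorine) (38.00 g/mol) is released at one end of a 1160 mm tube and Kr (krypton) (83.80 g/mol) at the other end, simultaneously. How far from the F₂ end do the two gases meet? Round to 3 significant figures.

693 mm

The fronts meet when d_F₂ + d_Kr = L with d_F₂/d_Kr = √(M_Kr/M_F₂) (Graham's law). Here √(M_Kr/M_F₂) = √(83.80/38.00) = 1.485.
With d_F₂ + d_Kr = 1160 mm, d_Kr = 1160/(1 + 1.485) = 466.8 mm.
d_F₂ = 1160 − 466.8 = 693 mm.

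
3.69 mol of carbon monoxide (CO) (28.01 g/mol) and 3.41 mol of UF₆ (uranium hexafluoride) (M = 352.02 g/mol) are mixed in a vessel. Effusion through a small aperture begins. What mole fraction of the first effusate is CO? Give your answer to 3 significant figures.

0.793

Effusion rate of each component ∝ n_i/√M_i (partial pressure × 1/√M).
So x_CO in the escaping gas = (n_CO/√M_CO) / Σ(n_i/√M_i)
= (3.69/√28.01) / (3.69/√28.01 + 3.41/√352.02) = 0.6972/(0.6972 + 0.1817) = 0.793.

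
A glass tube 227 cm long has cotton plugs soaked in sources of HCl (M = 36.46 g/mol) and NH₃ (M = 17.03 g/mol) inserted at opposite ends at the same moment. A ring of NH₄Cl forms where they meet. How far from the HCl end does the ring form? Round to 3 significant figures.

Graham's law gives d_HCl/d_NH₃ = rate_HCl/rate_NH₃ = √(M_NH₃/M_HCl) = √(17.03/36.46) = 0.6834.
With d_HCl + d_NH₃ = 227 cm, d_NH₃ = 227/(1 + 0.6834) = 134.8 cm.
d_HCl = 227 − 134.8 = 92.2 cm.

92.2 cm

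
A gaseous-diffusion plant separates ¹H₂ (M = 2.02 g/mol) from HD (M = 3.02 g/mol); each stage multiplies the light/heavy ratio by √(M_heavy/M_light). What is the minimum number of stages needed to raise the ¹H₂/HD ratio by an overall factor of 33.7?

18

Per stage α = (3.02/2.02)^(1/2) = 1.49505^0.5, giving ln α = 0.2011.
Need α^N ≥ 33.7 ⇒ N ≥ ln(33.7) / ln α = 3.517 / 0.2011 = 17.49.
Rounding up, N = 18 stages.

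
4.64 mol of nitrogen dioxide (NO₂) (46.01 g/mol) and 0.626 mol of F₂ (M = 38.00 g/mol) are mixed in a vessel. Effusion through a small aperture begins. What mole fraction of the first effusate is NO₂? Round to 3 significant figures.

Each component's effusion rate ∝ (its partial pressure)·(1/√M) ∝ n_i/√M_i.
x_NO₂(eff) = (n_NO₂/√M_NO₂) / (n_NO₂/√M_NO₂ + n_F₂/√M_F₂)
= (4.64/√46.01) / (4.64/√46.01 + 0.626/√38.00) = 0.6841/(0.6841 + 0.1016) = 0.871.

0.871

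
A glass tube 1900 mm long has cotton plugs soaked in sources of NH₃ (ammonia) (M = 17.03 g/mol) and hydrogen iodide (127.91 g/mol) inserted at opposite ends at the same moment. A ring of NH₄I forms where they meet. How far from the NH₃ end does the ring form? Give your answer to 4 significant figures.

1392 mm

The fronts meet when d_NH₃ + d_HI = L with d_NH₃/d_HI = √(M_HI/M_NH₃) (Graham's law). Here √(M_HI/M_NH₃) = √(127.91/17.03) = 2.741.
With d_NH₃ + d_HI = 1900 mm, d_HI = 1900/(1 + 2.741) = 507.9 mm.
d_NH₃ = 1900 − 507.9 = 1392 mm.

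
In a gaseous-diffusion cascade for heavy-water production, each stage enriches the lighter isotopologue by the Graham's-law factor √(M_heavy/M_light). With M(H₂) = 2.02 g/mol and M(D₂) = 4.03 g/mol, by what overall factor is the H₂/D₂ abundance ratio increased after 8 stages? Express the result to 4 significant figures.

Overall factor = α^8 with α = √(4.03/2.02), i.e. (4.03/2.02)^(8/2).
= 1.99505^4 = 15.84.

15.84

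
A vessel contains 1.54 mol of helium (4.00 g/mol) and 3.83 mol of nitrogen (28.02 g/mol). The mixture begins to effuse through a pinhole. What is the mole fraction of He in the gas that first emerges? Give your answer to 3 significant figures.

0.516

Effusion rate of each component ∝ n_i/√M_i (partial pressure × 1/√M).
x_He(eff) = (n_He/√M_He) / (n_He/√M_He + n_N₂/√M_N₂)
= (1.54/√4.00) / (1.54/√4.00 + 3.83/√28.02) = 0.7700/(0.7700 + 0.7235) = 0.516.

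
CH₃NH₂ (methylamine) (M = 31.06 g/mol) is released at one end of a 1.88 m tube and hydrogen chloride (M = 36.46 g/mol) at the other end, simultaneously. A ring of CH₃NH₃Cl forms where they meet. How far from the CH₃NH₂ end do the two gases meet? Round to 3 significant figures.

0.978 m

The fronts meet when d_CH₃NH₂ + d_HCl = L with d_CH₃NH₂/d_HCl = √(M_HCl/M_CH₃NH₂) (Graham's law). Here √(M_HCl/M_CH₃NH₂) = √(36.46/31.06) = 1.083.
With d_CH₃NH₂ + d_HCl = 1.88 m, d_HCl = 1.88/(1 + 1.083) = 0.9024 m.
d_CH₃NH₂ = 1.88 − 0.9024 = 0.978 m.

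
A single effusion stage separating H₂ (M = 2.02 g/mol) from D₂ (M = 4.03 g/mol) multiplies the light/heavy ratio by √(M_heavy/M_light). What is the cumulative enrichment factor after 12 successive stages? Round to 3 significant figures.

The single-stage factor is √(M_heavy/M_light), so 12 stages give [√(4.03/2.02)]^12 = (4.03/2.02)^(12/2).
= 1.99505^6 = 63.1.

63.1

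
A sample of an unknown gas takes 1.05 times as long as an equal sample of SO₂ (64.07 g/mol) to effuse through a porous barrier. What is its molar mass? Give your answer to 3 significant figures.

From Graham's law, t_X/t_SO₂ = √(M_X/M_SO₂).
1.05 = √(M_X/64.07)
M_X = 64.07 × 1.05² = 64.07 × 1.103 = 70.6 g/mol

70.6 g/mol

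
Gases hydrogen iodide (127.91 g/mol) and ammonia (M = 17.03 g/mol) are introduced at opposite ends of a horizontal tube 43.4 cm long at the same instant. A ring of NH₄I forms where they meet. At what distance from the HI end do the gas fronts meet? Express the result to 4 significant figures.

In equal time, each gas travels a distance ∝ its rate ∝ 1/√M, so d_HI/d_NH₃ = √(M_NH₃/M_HI) = √(17.03/127.91) = 0.3649.
With d_HI + d_NH₃ = 43.4 cm, d_NH₃ = 43.4/(1 + 0.3649) = 31.80 cm.
d_HI = 43.4 − 31.80 = 11.60 cm.

11.60 cm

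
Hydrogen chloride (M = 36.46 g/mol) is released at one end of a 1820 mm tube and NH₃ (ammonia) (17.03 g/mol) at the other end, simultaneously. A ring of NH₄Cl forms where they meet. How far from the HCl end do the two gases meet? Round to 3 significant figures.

739 mm

Graham's law gives d_HCl/d_NH₃ = rate_HCl/rate_NH₃ = √(M_NH₃/M_HCl) = √(17.03/36.46) = 0.6834.
With d_HCl + d_NH₃ = 1820 mm, d_NH₃ = 1820/(1 + 0.6834) = 1081 mm.
d_HCl = 1820 − 1081 = 739 mm.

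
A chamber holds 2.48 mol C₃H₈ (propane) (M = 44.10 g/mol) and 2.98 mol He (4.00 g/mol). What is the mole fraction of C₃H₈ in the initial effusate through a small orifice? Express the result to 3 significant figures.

0.200

Effusion rate of each component ∝ n_i/√M_i (partial pressure × 1/√M).
Mole fraction of C₃H₈ in the effusate = (n_C₃H₈/√M_C₃H₈) / (n_C₃H₈/√M_C₃H₈ + n_He/√M_He)
= (2.48/√44.10) / (2.48/√44.10 + 2.98/√4.00) = 0.3734/(0.3734 + 1.490) = 0.200.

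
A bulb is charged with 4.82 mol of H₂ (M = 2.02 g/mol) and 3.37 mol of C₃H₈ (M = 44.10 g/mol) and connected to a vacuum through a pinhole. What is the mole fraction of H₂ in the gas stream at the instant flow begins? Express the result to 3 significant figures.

0.870

Effusion rate of each component ∝ n_i/√M_i (partial pressure × 1/√M).
Mole fraction of H₂ in the effusate = (n_H₂/√M_H₂) / (n_H₂/√M_H₂ + n_C₃H₈/√M_C₃H₈)
= (4.82/√2.02) / (4.82/√2.02 + 3.37/√44.10) = 3.391/(3.391 + 0.5075) = 0.870.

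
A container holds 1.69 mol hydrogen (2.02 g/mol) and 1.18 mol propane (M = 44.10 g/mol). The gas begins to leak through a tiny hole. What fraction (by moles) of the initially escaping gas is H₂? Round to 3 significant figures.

Rate_i ∝ x_i/√M_i (Graham's law weighted by mole fraction), so the effusate composition follows n_i/√M_i.
x_H₂(eff) = (n_H₂/√M_H₂) / (n_H₂/√M_H₂ + n_C₃H₈/√M_C₃H₈)
= (1.69/√2.02) / (1.69/√2.02 + 1.18/√44.10) = 1.189/(1.189 + 0.1777) = 0.870.

0.870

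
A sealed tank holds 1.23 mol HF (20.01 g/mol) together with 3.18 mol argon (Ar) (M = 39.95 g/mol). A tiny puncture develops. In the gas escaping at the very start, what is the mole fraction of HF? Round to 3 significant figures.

Rate_i ∝ x_i/√M_i (Graham's law weighted by mole fraction), so the effusate composition follows n_i/√M_i.
Mole fraction of HF in the effusate = (n_HF/√M_HF) / (n_HF/√M_HF + n_Ar/√M_Ar)
= (1.23/√20.01) / (1.23/√20.01 + 3.18/√39.95) = 0.2750/(0.2750 + 0.5031) = 0.353.

0.353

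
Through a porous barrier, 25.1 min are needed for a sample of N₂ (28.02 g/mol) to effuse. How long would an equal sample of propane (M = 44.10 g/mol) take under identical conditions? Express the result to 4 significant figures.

Using Graham's law: t_C₃H₈/t_N₂ = √(M_C₃H₈/M_N₂) = √(44.10/28.02) = √1.574 = 1.255.
So the time for C₃H₈ is 25.1 × 1.255 = 31.49 min.

31.49 min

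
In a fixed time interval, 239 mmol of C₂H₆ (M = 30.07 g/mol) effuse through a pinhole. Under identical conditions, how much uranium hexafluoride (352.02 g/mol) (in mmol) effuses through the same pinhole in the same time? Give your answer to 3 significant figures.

From Graham's law, rate_UF₆/rate_C₂H₆ = √(M_C₂H₆/M_UF₆) = √(30.07/352.02) = √0.08542 = 0.2923.
So the amount for UF₆ is 239 × 0.2923 = 69.9 mmol.

69.9 mmol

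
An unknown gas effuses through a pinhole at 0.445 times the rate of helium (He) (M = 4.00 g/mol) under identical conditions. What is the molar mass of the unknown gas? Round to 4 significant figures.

By Graham's law, rate_X/rate_He = √(M_He/M_X).
0.445 = √(4.00/M_X)
M_X = 4.00 / 0.445² = 4.00 / 0.1980 = 20.20 g/mol

20.20 g/mol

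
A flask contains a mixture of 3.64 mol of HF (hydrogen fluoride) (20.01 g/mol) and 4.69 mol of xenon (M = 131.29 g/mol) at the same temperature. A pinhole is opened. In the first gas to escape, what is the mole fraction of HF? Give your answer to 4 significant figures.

Each component's effusion rate ∝ (its partial pressure)·(1/√M) ∝ n_i/√M_i.
So x_HF in the escaping gas = (n_HF/√M_HF) / Σ(n_i/√M_i)
= (3.64/√20.01) / (3.64/√20.01 + 4.69/√131.29) = 0.8137/(0.8137 + 0.4093) = 0.6653.

0.6653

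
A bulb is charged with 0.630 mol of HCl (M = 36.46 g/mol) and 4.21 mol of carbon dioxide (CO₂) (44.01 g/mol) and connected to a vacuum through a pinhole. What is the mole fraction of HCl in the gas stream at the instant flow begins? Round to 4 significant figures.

0.1412

Effusion rate of each component ∝ n_i/√M_i (partial pressure × 1/√M).
x_HCl(eff) = (n_HCl/√M_HCl) / (n_HCl/√M_HCl + n_CO₂/√M_CO₂)
= (0.630/√36.46) / (0.630/√36.46 + 4.21/√44.01) = 0.1043/(0.1043 + 0.6346) = 0.1412.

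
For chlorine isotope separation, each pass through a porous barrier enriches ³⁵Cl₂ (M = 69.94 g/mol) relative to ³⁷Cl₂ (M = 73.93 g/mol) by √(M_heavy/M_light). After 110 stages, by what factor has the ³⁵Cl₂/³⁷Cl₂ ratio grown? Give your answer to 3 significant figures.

21.1

Overall factor = α^110 with α = √(73.93/69.94), i.e. (73.93/69.94)^(110/2).
= 1.05705^55 = 21.1.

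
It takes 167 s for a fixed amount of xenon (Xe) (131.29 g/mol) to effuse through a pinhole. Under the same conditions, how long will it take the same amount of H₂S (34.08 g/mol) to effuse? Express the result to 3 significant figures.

85.1 s

Graham's law gives t_H₂S/t_Xe = √(M_H₂S/M_Xe) = √(34.08/131.29) = √0.2596 = 0.5095.
So the time for H₂S is 167 × 0.5095 = 85.1 s.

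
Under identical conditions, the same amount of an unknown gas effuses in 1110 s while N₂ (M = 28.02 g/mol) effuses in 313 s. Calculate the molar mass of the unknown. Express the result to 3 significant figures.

Since effusion rate ∝ 1/√M, t_X/t_N₂ = √(M_X/M_N₂).
1110/313 = 3.546 = √(M_X/28.02)
M_X = 28.02 × 3.546² = 28.02 × 12.58 = 352 g/mol

352 g/mol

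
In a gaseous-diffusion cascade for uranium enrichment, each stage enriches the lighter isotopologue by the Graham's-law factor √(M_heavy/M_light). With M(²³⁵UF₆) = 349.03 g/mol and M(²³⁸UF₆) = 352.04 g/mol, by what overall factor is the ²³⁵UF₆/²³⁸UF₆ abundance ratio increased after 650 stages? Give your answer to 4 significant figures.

Each stage multiplies the ratio by α = √(352.04/349.03), so after 650 stages the overall factor is α^650 = (352.04/349.03)^(650/2).
= 1.00862^325 = 16.29.

16.29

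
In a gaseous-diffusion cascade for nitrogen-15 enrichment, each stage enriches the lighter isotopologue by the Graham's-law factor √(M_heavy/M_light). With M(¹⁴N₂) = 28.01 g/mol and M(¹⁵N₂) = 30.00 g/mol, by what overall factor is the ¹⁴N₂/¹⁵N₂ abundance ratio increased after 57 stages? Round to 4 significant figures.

7.072

Each stage multiplies the ratio by α = √(30.00/28.01), so after 57 stages the overall factor is α^57 = (30.00/28.01)^(57/2).
= 1.07105^(57/2) = 7.072.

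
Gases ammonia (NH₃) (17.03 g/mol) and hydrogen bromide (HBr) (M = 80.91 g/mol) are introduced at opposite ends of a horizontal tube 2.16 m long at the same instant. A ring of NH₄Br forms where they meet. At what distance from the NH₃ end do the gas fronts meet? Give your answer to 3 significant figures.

In equal time, each gas travels a distance ∝ its rate ∝ 1/√M, so d_NH₃/d_HBr = √(M_HBr/M_NH₃) = √(80.91/17.03) = 2.180.
With d_NH₃ + d_HBr = 2.16 m, d_HBr = 2.16/(1 + 2.180) = 0.6793 m.
d_NH₃ = 2.16 − 0.6793 = 1.48 m.

1.48 m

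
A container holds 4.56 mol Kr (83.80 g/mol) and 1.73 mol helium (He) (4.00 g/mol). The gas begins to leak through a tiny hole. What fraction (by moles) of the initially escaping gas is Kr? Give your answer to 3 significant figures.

Each component's effusion rate ∝ (its partial pressure)·(1/√M) ∝ n_i/√M_i.
So x_Kr in the escaping gas = (n_Kr/√M_Kr) / Σ(n_i/√M_i)
= (4.56/√83.80) / (4.56/√83.80 + 1.73/√4.00) = 0.4981/(0.4981 + 0.8650) = 0.365.

0.365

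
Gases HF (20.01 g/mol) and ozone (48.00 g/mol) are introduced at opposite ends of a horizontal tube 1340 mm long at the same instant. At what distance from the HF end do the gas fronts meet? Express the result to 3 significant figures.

The fronts meet when d_HF + d_O₃ = L with d_HF/d_O₃ = √(M_O₃/M_HF) (Graham's law). Here √(M_O₃/M_HF) = √(48.00/20.01) = 1.549.
With d_HF + d_O₃ = 1340 mm, d_O₃ = 1340/(1 + 1.549) = 525.7 mm.
d_HF = 1340 − 525.7 = 814 mm.

814 mm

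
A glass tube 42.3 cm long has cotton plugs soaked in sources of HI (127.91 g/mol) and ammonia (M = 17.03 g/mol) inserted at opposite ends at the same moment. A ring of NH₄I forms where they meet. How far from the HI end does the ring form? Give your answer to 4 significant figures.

In equal time, each gas travels a distance ∝ its rate ∝ 1/√M, so d_HI/d_NH₃ = √(M_NH₃/M_HI) = √(17.03/127.91) = 0.3649.
With d_HI + d_NH₃ = 42.3 cm, d_NH₃ = 42.3/(1 + 0.3649) = 30.99 cm.
d_HI = 42.3 − 30.99 = 11.31 cm.

11.31 cm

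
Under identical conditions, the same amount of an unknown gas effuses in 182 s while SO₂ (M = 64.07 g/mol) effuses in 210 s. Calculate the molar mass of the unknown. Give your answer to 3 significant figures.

48.1 g/mol

Graham's law gives t_X/t_SO₂ = √(M_X/M_SO₂).
182/210 = 0.8667 = √(M_X/64.07)
M_X = 64.07 × 0.8667² = 64.07 × 0.7511 = 48.1 g/mol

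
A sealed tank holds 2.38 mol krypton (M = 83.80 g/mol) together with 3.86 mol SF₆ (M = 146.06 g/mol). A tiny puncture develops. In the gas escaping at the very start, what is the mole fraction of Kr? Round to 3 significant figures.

0.449

Rate_i ∝ x_i/√M_i (Graham's law weighted by mole fraction), so the effusate composition follows n_i/√M_i.
Mole fraction of Kr in the effusate = (n_Kr/√M_Kr) / (n_Kr/√M_Kr + n_SF₆/√M_SF₆)
= (2.38/√83.80) / (2.38/√83.80 + 3.86/√146.06) = 0.2600/(0.2600 + 0.3194) = 0.449.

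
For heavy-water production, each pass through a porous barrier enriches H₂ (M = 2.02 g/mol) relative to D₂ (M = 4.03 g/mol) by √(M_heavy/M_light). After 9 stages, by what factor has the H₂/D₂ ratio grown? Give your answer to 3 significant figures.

22.4

After 9 stages the ratio has grown by (√(4.03/2.02))^9 = (4.03/2.02)^(9/2).
= 1.99505^(9/2) = 22.4.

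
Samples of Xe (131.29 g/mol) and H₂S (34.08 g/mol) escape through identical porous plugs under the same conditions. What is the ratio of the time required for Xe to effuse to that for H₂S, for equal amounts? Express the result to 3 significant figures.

1.96

By Graham's law, t_Xe/t_H₂S = √(M_Xe/M_H₂S) = √(131.29/34.08) = √3.852 = 1.96.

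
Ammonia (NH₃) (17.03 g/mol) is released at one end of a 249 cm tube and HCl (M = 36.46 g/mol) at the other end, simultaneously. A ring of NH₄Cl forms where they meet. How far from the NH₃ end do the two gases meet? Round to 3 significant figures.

148 cm

The fronts meet when d_NH₃ + d_HCl = L with d_NH₃/d_HCl = √(M_HCl/M_NH₃) (Graham's law). Here √(M_HCl/M_NH₃) = √(36.46/17.03) = 1.463.
With d_NH₃ + d_HCl = 249 cm, d_HCl = 249/(1 + 1.463) = 101.1 cm.
d_NH₃ = 249 − 101.1 = 148 cm.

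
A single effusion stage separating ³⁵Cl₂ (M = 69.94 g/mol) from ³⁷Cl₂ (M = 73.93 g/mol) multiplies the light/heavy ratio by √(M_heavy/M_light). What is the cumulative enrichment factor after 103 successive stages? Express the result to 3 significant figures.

17.4

Overall factor = α^103 with α = √(73.93/69.94), i.e. (73.93/69.94)^(103/2).
= 1.05705^(103/2) = 17.4.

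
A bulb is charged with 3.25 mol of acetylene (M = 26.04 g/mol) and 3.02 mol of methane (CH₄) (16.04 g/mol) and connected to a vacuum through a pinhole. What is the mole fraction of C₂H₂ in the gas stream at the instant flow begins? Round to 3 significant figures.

The effusion rate of species i is ∝ p_i/√M_i ∝ n_i/√M_i.
x_C₂H₂(eff) = (n_C₂H₂/√M_C₂H₂) / (n_C₂H₂/√M_C₂H₂ + n_CH₄/√M_CH₄)
= (3.25/√26.04) / (3.25/√26.04 + 3.02/√16.04) = 0.6369/(0.6369 + 0.7541) = 0.458.

0.458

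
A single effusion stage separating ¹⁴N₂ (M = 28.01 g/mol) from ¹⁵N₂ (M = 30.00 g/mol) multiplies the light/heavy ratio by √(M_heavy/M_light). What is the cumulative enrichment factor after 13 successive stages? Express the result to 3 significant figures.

1.56

Overall factor = α^13 with α = √(30.00/28.01), i.e. (30.00/28.01)^(13/2).
= 1.07105^(13/2) = 1.56.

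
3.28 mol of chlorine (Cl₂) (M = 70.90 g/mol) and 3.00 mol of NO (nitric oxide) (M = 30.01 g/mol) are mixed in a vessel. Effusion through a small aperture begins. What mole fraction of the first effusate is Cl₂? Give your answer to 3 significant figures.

0.416

Effusion rate of each component ∝ n_i/√M_i (partial pressure × 1/√M).
Mole fraction of Cl₂ in the effusate = (n_Cl₂/√M_Cl₂) / (n_Cl₂/√M_Cl₂ + n_NO/√M_NO)
= (3.28/√70.90) / (3.28/√70.90 + 3.00/√30.01) = 0.3895/(0.3895 + 0.5476) = 0.416.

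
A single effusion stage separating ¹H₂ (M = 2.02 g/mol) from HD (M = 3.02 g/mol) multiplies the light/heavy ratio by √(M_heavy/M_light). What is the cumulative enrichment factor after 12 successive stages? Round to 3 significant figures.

After 12 stages the ratio has grown by (√(3.02/2.02))^12 = (3.02/2.02)^(12/2).
= 1.49505^6 = 11.2.

11.2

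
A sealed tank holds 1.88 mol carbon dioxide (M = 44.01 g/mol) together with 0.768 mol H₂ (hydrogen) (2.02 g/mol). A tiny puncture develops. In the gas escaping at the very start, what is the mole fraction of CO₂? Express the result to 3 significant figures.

Each component's effusion rate ∝ (its partial pressure)·(1/√M) ∝ n_i/√M_i.
Mole fraction of CO₂ in the effusate = (n_CO₂/√M_CO₂) / (n_CO₂/√M_CO₂ + n_H₂/√M_H₂)
= (1.88/√44.01) / (1.88/√44.01 + 0.768/√2.02) = 0.2834/(0.2834 + 0.5404) = 0.344.

0.344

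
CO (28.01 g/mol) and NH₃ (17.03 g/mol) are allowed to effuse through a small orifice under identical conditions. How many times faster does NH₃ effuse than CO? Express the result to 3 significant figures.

1.28

Using Graham's law: rate_NH₃/rate_CO = √(M_CO/M_NH₃) = √(28.01/17.03) = √1.645 = 1.28.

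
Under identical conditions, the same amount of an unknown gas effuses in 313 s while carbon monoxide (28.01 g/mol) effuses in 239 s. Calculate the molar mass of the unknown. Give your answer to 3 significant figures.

48.0 g/mol

Using Graham's law: t_X/t_CO = √(M_X/M_CO).
313/239 = 1.310 = √(M_X/28.01)
M_X = 28.01 × 1.310² = 28.01 × 1.715 = 48.0 g/mol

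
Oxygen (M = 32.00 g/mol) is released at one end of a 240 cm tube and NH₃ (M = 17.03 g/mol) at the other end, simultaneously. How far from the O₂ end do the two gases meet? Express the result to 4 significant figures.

Distances travelled in equal time are proportional to diffusion rates, so d_O₂/d_NH₃ = √(M_NH₃/M_O₂) = √(17.03/32.00) = 0.7295.
With d_O₂ + d_NH₃ = 240 cm, d_NH₃ = 240/(1 + 0.7295) = 138.8 cm.
d_O₂ = 240 − 138.8 = 101.2 cm.

101.2 cm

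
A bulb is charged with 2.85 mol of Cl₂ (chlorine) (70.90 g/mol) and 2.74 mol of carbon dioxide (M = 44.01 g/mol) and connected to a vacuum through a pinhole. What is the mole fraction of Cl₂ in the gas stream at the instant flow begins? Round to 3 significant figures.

Each component's effusion rate ∝ (its partial pressure)·(1/√M) ∝ n_i/√M_i.
x_Cl₂(eff) = (n_Cl₂/√M_Cl₂) / (n_Cl₂/√M_Cl₂ + n_CO₂/√M_CO₂)
= (2.85/√70.90) / (2.85/√70.90 + 2.74/√44.01) = 0.3385/(0.3385 + 0.4130) = 0.450.

0.450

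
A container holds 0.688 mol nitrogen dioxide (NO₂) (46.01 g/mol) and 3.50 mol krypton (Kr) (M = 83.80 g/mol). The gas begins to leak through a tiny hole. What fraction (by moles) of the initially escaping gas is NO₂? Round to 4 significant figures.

Effusion rate of each component ∝ n_i/√M_i (partial pressure × 1/√M).
Mole fraction of NO₂ in the effusate = (n_NO₂/√M_NO₂) / (n_NO₂/√M_NO₂ + n_Kr/√M_Kr)
= (0.688/√46.01) / (0.688/√46.01 + 3.50/√83.80) = 0.1014/(0.1014 + 0.3823) = 0.2097.

0.2097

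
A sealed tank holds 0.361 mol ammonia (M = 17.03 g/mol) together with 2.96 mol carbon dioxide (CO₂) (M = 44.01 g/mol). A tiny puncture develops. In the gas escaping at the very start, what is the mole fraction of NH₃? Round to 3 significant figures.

0.164

Effusion rate of each component ∝ n_i/√M_i (partial pressure × 1/√M).
Mole fraction of NH₃ in the effusate = (n_NH₃/√M_NH₃) / (n_NH₃/√M_NH₃ + n_CO₂/√M_CO₂)
= (0.361/√17.03) / (0.361/√17.03 + 2.96/√44.01) = 0.08748/(0.08748 + 0.4462) = 0.164.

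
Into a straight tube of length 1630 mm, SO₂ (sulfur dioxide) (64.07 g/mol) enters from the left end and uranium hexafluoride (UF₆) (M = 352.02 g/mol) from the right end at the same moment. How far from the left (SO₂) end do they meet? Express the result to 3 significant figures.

Distances travelled in equal time are proportional to diffusion rates, so d_SO₂/d_UF₆ = √(M_UF₆/M_SO₂) = √(352.02/64.07) = 2.344.
With d_SO₂ + d_UF₆ = 1630 mm, d_UF₆ = 1630/(1 + 2.344) = 487.4 mm.
d_SO₂ = 1630 − 487.4 = 1140 mm.

1140 mm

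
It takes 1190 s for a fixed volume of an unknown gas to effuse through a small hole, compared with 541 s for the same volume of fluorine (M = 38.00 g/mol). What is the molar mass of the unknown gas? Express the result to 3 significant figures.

184 g/mol

By Graham's law, t_X/t_F₂ = √(M_X/M_F₂).
1190/541 = 2.200 = √(M_X/38.00)
M_X = 38.00 × 2.200² = 38.00 × 4.838 = 184 g/mol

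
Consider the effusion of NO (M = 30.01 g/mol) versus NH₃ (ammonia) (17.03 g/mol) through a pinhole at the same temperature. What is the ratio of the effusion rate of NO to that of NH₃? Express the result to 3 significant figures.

0.753

Using Graham's law: rate_NO/rate_NH₃ = √(M_NH₃/M_NO) = √(17.03/30.01) = √0.5675 = 0.753.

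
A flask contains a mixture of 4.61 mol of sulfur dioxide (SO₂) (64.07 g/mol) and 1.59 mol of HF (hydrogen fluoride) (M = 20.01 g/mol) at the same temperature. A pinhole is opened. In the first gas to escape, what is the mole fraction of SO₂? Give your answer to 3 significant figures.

Each component's effusion rate ∝ (its partial pressure)·(1/√M) ∝ n_i/√M_i.
x_SO₂(eff) = (n_SO₂/√M_SO₂) / (n_SO₂/√M_SO₂ + n_HF/√M_HF)
= (4.61/√64.07) / (4.61/√64.07 + 1.59/√20.01) = 0.5759/(0.5759 + 0.3554) = 0.618.

0.618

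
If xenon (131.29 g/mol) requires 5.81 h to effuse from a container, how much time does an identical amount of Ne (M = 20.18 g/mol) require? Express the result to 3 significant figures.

Since effusion rate ∝ 1/√M, t_Ne/t_Xe = √(M_Ne/M_Xe) = √(20.18/131.29) = √0.1537 = 0.3921.
So the time for Ne is 5.81 × 0.3921 = 2.28 h.

2.28 h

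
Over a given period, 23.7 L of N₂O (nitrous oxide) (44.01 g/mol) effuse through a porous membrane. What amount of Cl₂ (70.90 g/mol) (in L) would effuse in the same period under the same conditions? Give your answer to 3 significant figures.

18.7 L

Since effusion rate ∝ 1/√M, rate_Cl₂/rate_N₂O = √(M_N₂O/M_Cl₂) = √(44.01/70.90) = √0.6207 = 0.7879.
So the volume for Cl₂ is 23.7 × 0.7879 = 18.7 L.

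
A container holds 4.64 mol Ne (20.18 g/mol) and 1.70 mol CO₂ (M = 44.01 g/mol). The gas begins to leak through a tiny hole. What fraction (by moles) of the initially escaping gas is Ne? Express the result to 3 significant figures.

Each component's effusion rate ∝ (its partial pressure)·(1/√M) ∝ n_i/√M_i.
x_Ne(eff) = (n_Ne/√M_Ne) / (n_Ne/√M_Ne + n_CO₂/√M_CO₂)
= (4.64/√20.18) / (4.64/√20.18 + 1.70/√44.01) = 1.033/(1.033 + 0.2563) = 0.801.

0.801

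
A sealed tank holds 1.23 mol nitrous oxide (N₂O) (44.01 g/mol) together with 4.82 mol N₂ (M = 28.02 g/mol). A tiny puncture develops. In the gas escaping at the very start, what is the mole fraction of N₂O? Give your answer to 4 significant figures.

Each component's effusion rate ∝ (its partial pressure)·(1/√M) ∝ n_i/√M_i.
x_N₂O(eff) = (n_N₂O/√M_N₂O) / (n_N₂O/√M_N₂O + n_N₂/√M_N₂)
= (1.23/√44.01) / (1.23/√44.01 + 4.82/√28.02) = 0.1854/(0.1854 + 0.9106) = 0.1692.

0.1692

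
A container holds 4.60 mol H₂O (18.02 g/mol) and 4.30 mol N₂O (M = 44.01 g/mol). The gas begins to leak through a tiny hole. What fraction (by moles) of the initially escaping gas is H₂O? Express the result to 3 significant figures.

0.626

Each component's effusion rate ∝ (its partial pressure)·(1/√M) ∝ n_i/√M_i.
Mole fraction of H₂O in the effusate = (n_H₂O/√M_H₂O) / (n_H₂O/√M_H₂O + n_N₂O/√M_N₂O)
= (4.60/√18.02) / (4.60/√18.02 + 4.30/√44.01) = 1.084/(1.084 + 0.6482) = 0.626.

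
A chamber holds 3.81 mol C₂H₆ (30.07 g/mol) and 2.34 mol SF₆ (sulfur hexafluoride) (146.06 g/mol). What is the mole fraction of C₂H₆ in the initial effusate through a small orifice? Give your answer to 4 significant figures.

Effusion rate of each component ∝ n_i/√M_i (partial pressure × 1/√M).
x_C₂H₆(eff) = (n_C₂H₆/√M_C₂H₆) / (n_C₂H₆/√M_C₂H₆ + n_SF₆/√M_SF₆)
= (3.81/√30.07) / (3.81/√30.07 + 2.34/√146.06) = 0.6948/(0.6948 + 0.1936) = 0.7821.

0.7821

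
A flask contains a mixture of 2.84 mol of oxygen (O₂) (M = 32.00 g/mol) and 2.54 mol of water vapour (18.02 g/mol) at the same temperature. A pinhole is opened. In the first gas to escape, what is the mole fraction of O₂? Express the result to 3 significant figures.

0.456

The effusion rate of species i is ∝ p_i/√M_i ∝ n_i/√M_i.
Mole fraction of O₂ in the effusate = (n_O₂/√M_O₂) / (n_O₂/√M_O₂ + n_H₂O/√M_H₂O)
= (2.84/√32.00) / (2.84/√32.00 + 2.54/√18.02) = 0.5020/(0.5020 + 0.5984) = 0.456.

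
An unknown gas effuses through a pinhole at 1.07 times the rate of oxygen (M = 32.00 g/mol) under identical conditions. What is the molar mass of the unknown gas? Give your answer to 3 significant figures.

28.0 g/mol

From Graham's law, rate_X/rate_O₂ = √(M_O₂/M_X).
1.07 = √(32.00/M_X)
M_X = 32.00 / 1.07² = 32.00 / 1.145 = 28.0 g/mol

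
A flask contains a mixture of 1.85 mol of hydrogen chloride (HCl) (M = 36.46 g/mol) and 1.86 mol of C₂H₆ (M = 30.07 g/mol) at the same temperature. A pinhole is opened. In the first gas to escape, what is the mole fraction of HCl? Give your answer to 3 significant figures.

The effusion rate of species i is ∝ p_i/√M_i ∝ n_i/√M_i.
So x_HCl in the escaping gas = (n_HCl/√M_HCl) / Σ(n_i/√M_i)
= (1.85/√36.46) / (1.85/√36.46 + 1.86/√30.07) = 0.3064/(0.3064 + 0.3392) = 0.475.

0.475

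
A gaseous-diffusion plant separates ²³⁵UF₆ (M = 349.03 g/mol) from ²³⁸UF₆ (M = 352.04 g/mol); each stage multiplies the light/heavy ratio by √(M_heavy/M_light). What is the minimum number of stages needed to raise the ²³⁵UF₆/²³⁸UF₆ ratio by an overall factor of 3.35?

Per stage α = (352.04/349.03)^(1/2) = 1.00862^0.5, giving ln α = 0.004293.
Need α^N ≥ 3.35 ⇒ N ≥ ln(3.35) / ln α = 1.209 / 0.004293 = 281.58.
Minimum whole number of stages: N = 282.

282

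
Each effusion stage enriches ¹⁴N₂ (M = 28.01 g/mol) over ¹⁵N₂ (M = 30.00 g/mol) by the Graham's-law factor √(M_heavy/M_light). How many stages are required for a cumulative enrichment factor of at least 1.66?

15

With α = √(30.00/28.01) per stage, ln α = ½ ln(1.07105) = 0.03432.
Need α^N ≥ 1.66 ⇒ N ≥ ln(1.66) / ln α = 0.5068 / 0.03432 = 14.77.
Minimum whole number of stages: N = 15.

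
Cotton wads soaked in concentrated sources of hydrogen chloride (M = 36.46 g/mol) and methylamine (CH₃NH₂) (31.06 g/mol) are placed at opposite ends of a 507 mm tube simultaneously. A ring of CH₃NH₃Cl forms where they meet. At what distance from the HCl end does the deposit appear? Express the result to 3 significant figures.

Graham's law gives d_HCl/d_CH₃NH₂ = rate_HCl/rate_CH₃NH₂ = √(M_CH₃NH₂/M_HCl) = √(31.06/36.46) = 0.9230.
With d_HCl + d_CH₃NH₂ = 507 mm, d_CH₃NH₂ = 507/(1 + 0.9230) = 263.7 mm.
d_HCl = 507 − 263.7 = 243 mm.

243 mm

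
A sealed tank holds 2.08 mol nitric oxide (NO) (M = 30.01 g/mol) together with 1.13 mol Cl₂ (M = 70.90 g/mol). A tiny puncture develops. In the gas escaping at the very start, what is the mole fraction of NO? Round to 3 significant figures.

Each component's effusion rate ∝ (its partial pressure)·(1/√M) ∝ n_i/√M_i.
So x_NO in the escaping gas = (n_NO/√M_NO) / Σ(n_i/√M_i)
= (2.08/√30.01) / (2.08/√30.01 + 1.13/√70.90) = 0.3797/(0.3797 + 0.1342) = 0.739.

0.739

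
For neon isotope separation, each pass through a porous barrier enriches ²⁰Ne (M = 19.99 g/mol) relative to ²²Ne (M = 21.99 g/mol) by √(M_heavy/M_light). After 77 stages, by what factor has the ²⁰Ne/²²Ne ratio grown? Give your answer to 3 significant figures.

39.3

After 77 stages the ratio has grown by (√(21.99/19.99))^77 = (21.99/19.99)^(77/2).
= 1.10005^(77/2) = 39.3.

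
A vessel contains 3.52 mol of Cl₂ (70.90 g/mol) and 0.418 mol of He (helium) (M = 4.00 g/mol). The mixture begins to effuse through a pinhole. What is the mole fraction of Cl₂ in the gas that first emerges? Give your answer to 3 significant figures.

0.667

The effusion rate of species i is ∝ p_i/√M_i ∝ n_i/√M_i.
So x_Cl₂ in the escaping gas = (n_Cl₂/√M_Cl₂) / Σ(n_i/√M_i)
= (3.52/√70.90) / (3.52/√70.90 + 0.418/√4.00) = 0.4180/(0.4180 + 0.2090) = 0.667.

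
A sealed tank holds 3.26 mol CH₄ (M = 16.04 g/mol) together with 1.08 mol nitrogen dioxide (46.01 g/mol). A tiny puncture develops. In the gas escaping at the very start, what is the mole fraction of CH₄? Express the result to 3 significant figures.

0.836

Effusion rate of each component ∝ n_i/√M_i (partial pressure × 1/√M).
Mole fraction of CH₄ in the effusate = (n_CH₄/√M_CH₄) / (n_CH₄/√M_CH₄ + n_NO₂/√M_NO₂)
= (3.26/√16.04) / (3.26/√16.04 + 1.08/√46.01) = 0.8140/(0.8140 + 0.1592) = 0.836.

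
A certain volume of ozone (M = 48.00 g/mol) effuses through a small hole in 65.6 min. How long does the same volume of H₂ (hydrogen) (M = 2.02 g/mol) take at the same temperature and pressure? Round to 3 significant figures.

13.5 min

By Graham's law, t_H₂/t_O₃ = √(M_H₂/M_O₃) = √(2.02/48.00) = √0.04208 = 0.2051.
So the time for H₂ is 65.6 × 0.2051 = 13.5 min.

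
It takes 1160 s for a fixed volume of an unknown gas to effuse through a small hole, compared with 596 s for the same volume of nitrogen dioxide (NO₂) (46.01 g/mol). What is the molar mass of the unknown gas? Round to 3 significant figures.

Using Graham's law: t_X/t_NO₂ = √(M_X/M_NO₂).
1160/596 = 1.946 = √(M_X/46.01)
M_X = 46.01 × 1.946² = 46.01 × 3.788 = 174 g/mol

174 g/mol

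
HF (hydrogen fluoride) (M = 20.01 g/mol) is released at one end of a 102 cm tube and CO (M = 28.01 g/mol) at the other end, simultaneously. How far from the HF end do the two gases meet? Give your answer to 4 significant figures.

55.28 cm

The fronts meet when d_HF + d_CO = L with d_HF/d_CO = √(M_CO/M_HF) (Graham's law). Here √(M_CO/M_HF) = √(28.01/20.01) = 1.183.
With d_HF + d_CO = 102 cm, d_CO = 102/(1 + 1.183) = 46.72 cm.
d_HF = 102 − 46.72 = 55.28 cm.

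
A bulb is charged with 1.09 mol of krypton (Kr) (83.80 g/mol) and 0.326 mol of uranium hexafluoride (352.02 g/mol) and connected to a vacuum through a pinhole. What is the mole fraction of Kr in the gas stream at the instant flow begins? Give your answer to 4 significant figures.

0.8727

Effusion rate of each component ∝ n_i/√M_i (partial pressure × 1/√M).
Mole fraction of Kr in the effusate = (n_Kr/√M_Kr) / (n_Kr/√M_Kr + n_UF₆/√M_UF₆)
= (1.09/√83.80) / (1.09/√83.80 + 0.326/√352.02) = 0.1191/(0.1191 + 0.01738) = 0.8727.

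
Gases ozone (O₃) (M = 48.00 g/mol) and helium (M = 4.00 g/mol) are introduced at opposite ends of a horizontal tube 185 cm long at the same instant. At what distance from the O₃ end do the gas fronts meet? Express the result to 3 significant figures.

41.4 cm

Distances travelled in equal time are proportional to diffusion rates, so d_O₃/d_He = √(M_He/M_O₃) = √(4.00/48.00) = 0.2887.
With d_O₃ + d_He = 185 cm, d_He = 185/(1 + 0.2887) = 143.6 cm.
d_O₃ = 185 − 143.6 = 41.4 cm.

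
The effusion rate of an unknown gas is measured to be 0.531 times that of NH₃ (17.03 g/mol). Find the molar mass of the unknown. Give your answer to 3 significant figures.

60.4 g/mol

By Graham's law, rate_X/rate_NH₃ = √(M_NH₃/M_X).
0.531 = √(17.03/M_X)
M_X = 17.03 / 0.531² = 17.03 / 0.2820 = 60.4 g/mol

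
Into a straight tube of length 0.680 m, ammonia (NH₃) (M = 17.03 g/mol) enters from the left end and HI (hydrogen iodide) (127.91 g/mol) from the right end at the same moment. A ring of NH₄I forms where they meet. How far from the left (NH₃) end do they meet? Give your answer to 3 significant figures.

The fronts meet when d_NH₃ + d_HI = L with d_NH₃/d_HI = √(M_HI/M_NH₃) (Graham's law). Here √(M_HI/M_NH₃) = √(127.91/17.03) = 2.741.
With d_NH₃ + d_HI = 0.680 m, d_HI = 0.680/(1 + 2.741) = 0.1818 m.
d_NH₃ = 0.680 − 0.1818 = 0.498 m.

0.498 m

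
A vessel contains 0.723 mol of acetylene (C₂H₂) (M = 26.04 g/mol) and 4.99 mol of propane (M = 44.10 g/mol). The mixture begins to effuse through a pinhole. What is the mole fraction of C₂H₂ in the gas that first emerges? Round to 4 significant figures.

0.1586

Effusion rate of each component ∝ n_i/√M_i (partial pressure × 1/√M).
Mole fraction of C₂H₂ in the effusate = (n_C₂H₂/√M_C₂H₂) / (n_C₂H₂/√M_C₂H₂ + n_C₃H₈/√M_C₃H₈)
= (0.723/√26.04) / (0.723/√26.04 + 4.99/√44.10) = 0.1417/(0.1417 + 0.7514) = 0.1586.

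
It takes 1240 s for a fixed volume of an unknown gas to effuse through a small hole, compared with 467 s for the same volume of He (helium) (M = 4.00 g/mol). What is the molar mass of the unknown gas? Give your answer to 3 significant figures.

From Graham's law, t_X/t_He = √(M_X/M_He).
1240/467 = 2.655 = √(M_X/4.00)
M_X = 4.00 × 2.655² = 4.00 × 7.050 = 28.2 g/mol

28.2 g/mol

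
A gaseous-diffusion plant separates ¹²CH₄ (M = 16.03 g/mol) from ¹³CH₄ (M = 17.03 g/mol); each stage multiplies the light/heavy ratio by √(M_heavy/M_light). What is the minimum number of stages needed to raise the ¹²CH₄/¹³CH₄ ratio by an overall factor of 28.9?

112

Per stage α = (17.03/16.03)^(1/2) = 1.06238^0.5, giving ln α = 0.03026.
Need α^N ≥ 28.9 ⇒ N ≥ ln(28.9) / ln α = 3.364 / 0.03026 = 111.17.
Minimum whole number of stages: N = 112.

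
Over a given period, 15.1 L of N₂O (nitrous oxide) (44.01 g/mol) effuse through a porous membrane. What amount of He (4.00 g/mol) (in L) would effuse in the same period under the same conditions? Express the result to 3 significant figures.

Since effusion rate ∝ 1/√M, rate_He/rate_N₂O = √(M_N₂O/M_He) = √(44.01/4.00) = √11.00 = 3.317.
So the volume for He is 15.1 × 3.317 = 50.1 L.

50.1 L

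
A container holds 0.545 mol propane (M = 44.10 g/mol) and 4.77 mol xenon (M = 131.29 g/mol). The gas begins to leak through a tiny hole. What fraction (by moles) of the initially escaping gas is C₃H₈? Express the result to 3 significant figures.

The effusion rate of species i is ∝ p_i/√M_i ∝ n_i/√M_i.
x_C₃H₈(eff) = (n_C₃H₈/√M_C₃H₈) / (n_C₃H₈/√M_C₃H₈ + n_Xe/√M_Xe)
= (0.545/√44.10) / (0.545/√44.10 + 4.77/√131.29) = 0.08207/(0.08207 + 0.4163) = 0.165.

0.165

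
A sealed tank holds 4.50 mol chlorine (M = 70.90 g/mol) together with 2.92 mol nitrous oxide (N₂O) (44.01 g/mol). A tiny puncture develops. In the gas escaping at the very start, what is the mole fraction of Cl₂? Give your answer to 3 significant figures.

Rate_i ∝ x_i/√M_i (Graham's law weighted by mole fraction), so the effusate composition follows n_i/√M_i.
x_Cl₂(eff) = (n_Cl₂/√M_Cl₂) / (n_Cl₂/√M_Cl₂ + n_N₂O/√M_N₂O)
= (4.50/√70.90) / (4.50/√70.90 + 2.92/√44.01) = 0.5344/(0.5344 + 0.4402) = 0.548.

0.548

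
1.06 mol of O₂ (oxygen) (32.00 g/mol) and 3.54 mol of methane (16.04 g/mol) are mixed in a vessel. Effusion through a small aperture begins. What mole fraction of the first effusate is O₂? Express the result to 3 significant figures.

0.175

The effusion rate of species i is ∝ p_i/√M_i ∝ n_i/√M_i.
So x_O₂ in the escaping gas = (n_O₂/√M_O₂) / Σ(n_i/√M_i)
= (1.06/√32.00) / (1.06/√32.00 + 3.54/√16.04) = 0.1874/(0.1874 + 0.8839) = 0.175.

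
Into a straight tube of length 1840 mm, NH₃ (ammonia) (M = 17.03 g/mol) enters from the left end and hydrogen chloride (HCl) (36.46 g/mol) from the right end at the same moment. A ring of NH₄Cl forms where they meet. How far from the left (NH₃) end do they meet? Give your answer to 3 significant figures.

1090 mm

Distances travelled in equal time are proportional to diffusion rates, so d_NH₃/d_HCl = √(M_HCl/M_NH₃) = √(36.46/17.03) = 1.463.
With d_NH₃ + d_HCl = 1840 mm, d_HCl = 1840/(1 + 1.463) = 747.0 mm.
d_NH₃ = 1840 − 747.0 = 1090 mm.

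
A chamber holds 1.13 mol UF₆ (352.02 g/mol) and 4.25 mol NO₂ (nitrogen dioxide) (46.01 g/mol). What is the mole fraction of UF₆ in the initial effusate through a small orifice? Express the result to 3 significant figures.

0.0877

Each component's effusion rate ∝ (its partial pressure)·(1/√M) ∝ n_i/√M_i.
So x_UF₆ in the escaping gas = (n_UF₆/√M_UF₆) / Σ(n_i/√M_i)
= (1.13/√352.02) / (1.13/√352.02 + 4.25/√46.01) = 0.06023/(0.06023 + 0.6266) = 0.0877.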